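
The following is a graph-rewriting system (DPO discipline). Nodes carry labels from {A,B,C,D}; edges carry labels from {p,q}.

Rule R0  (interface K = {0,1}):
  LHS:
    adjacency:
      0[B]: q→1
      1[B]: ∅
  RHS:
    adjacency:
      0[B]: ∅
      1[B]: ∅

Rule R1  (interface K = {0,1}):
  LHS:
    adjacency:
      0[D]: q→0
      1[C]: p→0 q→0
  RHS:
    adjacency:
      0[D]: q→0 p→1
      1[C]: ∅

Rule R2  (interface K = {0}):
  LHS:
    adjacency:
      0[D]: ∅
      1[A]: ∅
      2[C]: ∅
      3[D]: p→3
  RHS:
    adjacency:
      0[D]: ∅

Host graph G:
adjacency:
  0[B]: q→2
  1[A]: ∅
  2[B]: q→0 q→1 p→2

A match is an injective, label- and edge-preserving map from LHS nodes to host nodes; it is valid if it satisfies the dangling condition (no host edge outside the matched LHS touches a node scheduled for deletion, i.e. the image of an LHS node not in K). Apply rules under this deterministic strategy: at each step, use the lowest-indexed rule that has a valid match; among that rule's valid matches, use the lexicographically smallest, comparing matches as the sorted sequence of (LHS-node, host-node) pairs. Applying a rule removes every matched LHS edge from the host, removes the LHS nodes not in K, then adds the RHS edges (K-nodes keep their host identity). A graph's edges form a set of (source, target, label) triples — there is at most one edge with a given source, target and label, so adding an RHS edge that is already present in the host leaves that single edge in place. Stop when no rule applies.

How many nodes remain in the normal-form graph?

initial: |V|=3 |E|=4  E = 0-q->2 2-q->0 2-q->1 2-p->2
step 1: apply R0 at {0↦0, 1↦2}  → |V|=3 |E|=3  E = 2-q->0 2-q->1 2-p->2
step 2: apply R0 at {0↦2, 1↦0}  → |V|=3 |E|=2  E = 2-q->1 2-p->2
final graph: no rule applies after step 2
NF nodes: {0:B, 1:A, 2:B}

Answer: 3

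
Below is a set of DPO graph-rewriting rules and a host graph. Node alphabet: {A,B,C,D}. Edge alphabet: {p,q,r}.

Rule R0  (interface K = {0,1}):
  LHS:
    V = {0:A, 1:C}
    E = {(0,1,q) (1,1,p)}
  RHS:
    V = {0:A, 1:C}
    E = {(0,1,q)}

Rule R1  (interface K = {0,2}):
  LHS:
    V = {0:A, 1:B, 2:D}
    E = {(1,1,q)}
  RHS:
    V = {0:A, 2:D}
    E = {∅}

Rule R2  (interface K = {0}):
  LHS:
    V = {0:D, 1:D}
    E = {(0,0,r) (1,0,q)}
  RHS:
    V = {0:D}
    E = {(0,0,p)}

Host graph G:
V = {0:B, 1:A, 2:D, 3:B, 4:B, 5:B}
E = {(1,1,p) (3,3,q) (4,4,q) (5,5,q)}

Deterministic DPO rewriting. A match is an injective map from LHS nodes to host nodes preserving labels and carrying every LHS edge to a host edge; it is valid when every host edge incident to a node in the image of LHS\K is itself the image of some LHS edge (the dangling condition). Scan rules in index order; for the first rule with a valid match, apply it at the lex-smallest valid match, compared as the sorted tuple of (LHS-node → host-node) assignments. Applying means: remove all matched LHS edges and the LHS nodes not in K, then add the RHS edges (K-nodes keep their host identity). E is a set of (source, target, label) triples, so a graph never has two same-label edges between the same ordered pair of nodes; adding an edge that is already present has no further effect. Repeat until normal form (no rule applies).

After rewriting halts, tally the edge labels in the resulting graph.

initial: |V|=6 |E|=4  E = 1-p->1 3-q->3 4-q->4 5-q->5
step 1: apply R1 at {0↦1, 1↦3, 2↦2}  → |V|=5 |E|=3  E = 1-p->1 4-q->4 5-q->5
step 2: apply R1 at {0↦1, 1↦4, 2↦2}  → |V|=4 |E|=2  E = 1-p->1 5-q->5
step 3: apply R1 at {0↦1, 1↦5, 2↦2}  → |V|=3 |E|=1  E = 1-p->1
halt: no rule applies after step 3
NF edges: [(1, 1, 'p')]

Answer: p:1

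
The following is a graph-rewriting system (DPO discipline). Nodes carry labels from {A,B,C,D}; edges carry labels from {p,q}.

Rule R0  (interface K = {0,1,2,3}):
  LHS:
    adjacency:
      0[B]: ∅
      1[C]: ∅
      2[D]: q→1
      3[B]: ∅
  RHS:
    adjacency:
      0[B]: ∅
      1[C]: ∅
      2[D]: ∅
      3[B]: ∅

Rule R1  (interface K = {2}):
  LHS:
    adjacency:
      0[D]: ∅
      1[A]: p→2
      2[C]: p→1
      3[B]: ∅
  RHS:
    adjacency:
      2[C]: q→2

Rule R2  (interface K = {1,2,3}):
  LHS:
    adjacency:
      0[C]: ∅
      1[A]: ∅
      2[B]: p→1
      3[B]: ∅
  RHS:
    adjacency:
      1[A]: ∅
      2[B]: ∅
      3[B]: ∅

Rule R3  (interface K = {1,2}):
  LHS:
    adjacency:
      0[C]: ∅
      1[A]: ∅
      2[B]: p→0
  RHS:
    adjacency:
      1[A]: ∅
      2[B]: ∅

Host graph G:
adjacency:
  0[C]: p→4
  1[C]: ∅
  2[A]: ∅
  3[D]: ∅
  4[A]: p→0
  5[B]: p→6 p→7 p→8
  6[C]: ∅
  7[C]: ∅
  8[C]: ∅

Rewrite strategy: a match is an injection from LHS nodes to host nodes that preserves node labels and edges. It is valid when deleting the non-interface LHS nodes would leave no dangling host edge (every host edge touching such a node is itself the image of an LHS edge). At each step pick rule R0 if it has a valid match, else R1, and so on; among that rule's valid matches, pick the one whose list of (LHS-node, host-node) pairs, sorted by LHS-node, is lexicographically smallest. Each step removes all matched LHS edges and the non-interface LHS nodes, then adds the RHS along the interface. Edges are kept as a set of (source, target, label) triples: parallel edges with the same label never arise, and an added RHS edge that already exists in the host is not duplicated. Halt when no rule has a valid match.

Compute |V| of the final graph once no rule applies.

Answer: 3

Derivation:
initial: |V|=9 |E|=5  E = 0-p->4 4-p->0 5-p->6 5-p->7 5-p->8
step 1: apply R3 at {0↦6, 1↦2, 2↦5}  → |V|=8 |E|=4  E = 0-p->4 4-p->0 5-p->7 5-p->8
step 2: apply R3 at {0↦7, 1↦2, 2↦5}  → |V|=7 |E|=3  E = 0-p->4 4-p->0 5-p->8
step 3: apply R3 at {0↦8, 1↦2, 2↦5}  → |V|=6 |E|=2  E = 0-p->4 4-p->0
step 4: apply R1 at {0↦3, 1↦4, 2↦0, 3↦5}  → |V|=3 |E|=1  E = 0-q->0
final graph: no rule applies after step 4
NF nodes: {0:C, 1:C, 2:A}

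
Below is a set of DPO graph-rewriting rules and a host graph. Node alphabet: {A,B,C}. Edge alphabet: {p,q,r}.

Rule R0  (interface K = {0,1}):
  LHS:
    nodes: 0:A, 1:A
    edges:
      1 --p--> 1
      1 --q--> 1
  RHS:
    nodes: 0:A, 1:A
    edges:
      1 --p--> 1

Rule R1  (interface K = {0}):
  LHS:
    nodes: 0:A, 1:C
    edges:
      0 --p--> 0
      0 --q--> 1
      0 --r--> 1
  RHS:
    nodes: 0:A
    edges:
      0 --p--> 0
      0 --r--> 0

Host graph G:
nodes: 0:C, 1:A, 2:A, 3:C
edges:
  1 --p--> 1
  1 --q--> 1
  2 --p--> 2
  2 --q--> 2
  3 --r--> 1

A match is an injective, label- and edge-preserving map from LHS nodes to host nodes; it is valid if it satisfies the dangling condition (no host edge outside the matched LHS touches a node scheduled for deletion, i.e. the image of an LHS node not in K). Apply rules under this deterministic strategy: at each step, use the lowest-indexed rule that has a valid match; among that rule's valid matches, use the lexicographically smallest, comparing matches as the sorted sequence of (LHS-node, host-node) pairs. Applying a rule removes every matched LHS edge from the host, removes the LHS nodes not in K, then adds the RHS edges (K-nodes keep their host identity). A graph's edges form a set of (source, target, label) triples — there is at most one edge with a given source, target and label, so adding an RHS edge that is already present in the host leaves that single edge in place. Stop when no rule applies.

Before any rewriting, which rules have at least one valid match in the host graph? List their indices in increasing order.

R0: 2 valid matches — {0↦1, 1↦2}, {0↦2, 1↦1}
R1: no valid match — LHS pattern not found

Answer: [R0]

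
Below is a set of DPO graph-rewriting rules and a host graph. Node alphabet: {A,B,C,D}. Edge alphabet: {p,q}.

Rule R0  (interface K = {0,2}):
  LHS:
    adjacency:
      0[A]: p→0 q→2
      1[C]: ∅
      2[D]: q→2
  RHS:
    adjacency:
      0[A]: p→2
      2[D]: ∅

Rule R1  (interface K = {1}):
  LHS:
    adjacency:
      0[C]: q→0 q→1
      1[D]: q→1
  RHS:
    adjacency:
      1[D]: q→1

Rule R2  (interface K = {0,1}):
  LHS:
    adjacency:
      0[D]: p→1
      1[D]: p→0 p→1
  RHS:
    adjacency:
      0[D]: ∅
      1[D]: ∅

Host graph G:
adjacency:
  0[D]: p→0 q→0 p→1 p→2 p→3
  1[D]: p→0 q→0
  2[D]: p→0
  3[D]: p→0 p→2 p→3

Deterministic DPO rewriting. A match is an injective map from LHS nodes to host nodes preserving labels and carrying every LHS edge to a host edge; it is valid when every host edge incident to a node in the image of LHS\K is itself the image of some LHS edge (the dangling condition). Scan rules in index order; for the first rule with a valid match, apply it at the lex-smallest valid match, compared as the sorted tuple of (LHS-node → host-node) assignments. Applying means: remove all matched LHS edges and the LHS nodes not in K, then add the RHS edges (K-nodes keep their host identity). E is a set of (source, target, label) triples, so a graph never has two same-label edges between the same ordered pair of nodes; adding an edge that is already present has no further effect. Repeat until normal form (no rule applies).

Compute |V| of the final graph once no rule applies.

Answer: 4

Derivation:
start.  V:4 E:11  edges: 0-p->0 0-q->0 0-p->1 0-p->2 0-p->3 1-p->0 1-q->0 2-p->0 3-p->0 3-p->2 3-p->3
1. fire R2 via {0↦0, 1↦3}  →  V:4 E:8  edges: 0-p->0 0-q->0 0-p->1 0-p->2 1-p->0 1-q->0 2-p->0 3-p->2
2. fire R2 via {0↦1, 1↦0}  →  V:4 E:5  edges: 0-q->0 0-p->2 1-q->0 2-p->0 3-p->2
final graph: no rule applies after step 2
NF nodes: {0:D, 1:D, 2:D, 3:D}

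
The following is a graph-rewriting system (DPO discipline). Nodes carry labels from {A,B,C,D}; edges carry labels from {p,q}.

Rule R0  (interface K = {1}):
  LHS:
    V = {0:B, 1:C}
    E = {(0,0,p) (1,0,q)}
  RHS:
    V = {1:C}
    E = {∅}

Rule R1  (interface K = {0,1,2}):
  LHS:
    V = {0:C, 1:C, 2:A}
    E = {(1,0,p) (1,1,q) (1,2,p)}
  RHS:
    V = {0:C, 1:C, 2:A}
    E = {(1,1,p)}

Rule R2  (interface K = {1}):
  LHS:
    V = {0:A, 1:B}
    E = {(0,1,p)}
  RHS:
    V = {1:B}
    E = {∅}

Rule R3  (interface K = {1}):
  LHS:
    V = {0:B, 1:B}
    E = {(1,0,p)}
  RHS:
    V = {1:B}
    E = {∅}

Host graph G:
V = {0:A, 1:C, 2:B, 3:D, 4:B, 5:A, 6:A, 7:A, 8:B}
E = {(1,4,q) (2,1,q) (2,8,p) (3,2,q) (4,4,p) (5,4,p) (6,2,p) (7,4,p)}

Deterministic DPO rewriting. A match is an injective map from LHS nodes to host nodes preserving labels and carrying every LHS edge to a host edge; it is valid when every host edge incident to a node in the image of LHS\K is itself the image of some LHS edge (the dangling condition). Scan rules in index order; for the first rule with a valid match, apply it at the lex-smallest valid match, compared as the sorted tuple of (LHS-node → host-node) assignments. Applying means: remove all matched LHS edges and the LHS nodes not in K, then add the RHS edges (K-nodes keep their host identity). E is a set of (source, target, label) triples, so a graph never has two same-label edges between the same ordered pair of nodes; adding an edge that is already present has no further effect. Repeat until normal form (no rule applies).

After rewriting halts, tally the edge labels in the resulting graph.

Answer: q:2

Steps:
start.  V:9 E:8  edges: 1-q->4 2-q->1 2-p->8 3-q->2 4-p->4 5-p->4 6-p->2 7-p->4
1. fire R2 via {0↦5, 1↦4}  →  V:8 E:7  edges: 1-q->4 2-q->1 2-p->8 3-q->2 4-p->4 6-p->2 7-p->4
2. fire R2 via {0↦6, 1↦2}  →  V:7 E:6  edges: 1-q->4 2-q->1 2-p->8 3-q->2 4-p->4 7-p->4
3. fire R2 via {0↦7, 1↦4}  →  V:6 E:5  edges: 1-q->4 2-q->1 2-p->8 3-q->2 4-p->4
4. fire R0 via {0↦4, 1↦1}  →  V:5 E:3  edges: 2-q->1 2-p->8 3-q->2
5. fire R3 via {0↦8, 1↦2}  →  V:4 E:2  edges: 2-q->1 3-q->2
normal form: no rule applies after step 5
NF edges: [(2, 1, 'q'), (3, 2, 'q')]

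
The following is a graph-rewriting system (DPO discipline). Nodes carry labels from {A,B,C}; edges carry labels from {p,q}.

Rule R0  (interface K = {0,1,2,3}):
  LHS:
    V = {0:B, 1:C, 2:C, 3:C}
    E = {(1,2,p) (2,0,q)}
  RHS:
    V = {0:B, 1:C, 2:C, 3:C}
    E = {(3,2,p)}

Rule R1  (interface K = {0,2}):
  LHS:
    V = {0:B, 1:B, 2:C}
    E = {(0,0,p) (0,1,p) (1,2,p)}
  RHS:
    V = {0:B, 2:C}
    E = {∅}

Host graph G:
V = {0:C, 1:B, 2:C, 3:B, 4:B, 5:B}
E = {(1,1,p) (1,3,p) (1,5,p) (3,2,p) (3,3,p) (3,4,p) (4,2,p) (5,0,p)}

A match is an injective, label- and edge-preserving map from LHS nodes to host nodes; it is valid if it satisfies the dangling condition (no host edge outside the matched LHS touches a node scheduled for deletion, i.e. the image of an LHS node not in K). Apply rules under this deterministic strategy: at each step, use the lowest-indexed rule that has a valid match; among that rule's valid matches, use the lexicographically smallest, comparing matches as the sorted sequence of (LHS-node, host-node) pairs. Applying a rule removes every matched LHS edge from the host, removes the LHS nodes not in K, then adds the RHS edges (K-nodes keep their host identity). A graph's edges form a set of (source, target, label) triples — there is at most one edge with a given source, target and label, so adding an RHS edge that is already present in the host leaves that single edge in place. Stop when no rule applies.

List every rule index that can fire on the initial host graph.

Answer: [R1]

Rewrite trace:
R0: no valid match — LHS pattern not found
R1: 2 valid matches — {0↦1, 1↦5, 2↦0}, {0↦3, 1↦4, 2↦2}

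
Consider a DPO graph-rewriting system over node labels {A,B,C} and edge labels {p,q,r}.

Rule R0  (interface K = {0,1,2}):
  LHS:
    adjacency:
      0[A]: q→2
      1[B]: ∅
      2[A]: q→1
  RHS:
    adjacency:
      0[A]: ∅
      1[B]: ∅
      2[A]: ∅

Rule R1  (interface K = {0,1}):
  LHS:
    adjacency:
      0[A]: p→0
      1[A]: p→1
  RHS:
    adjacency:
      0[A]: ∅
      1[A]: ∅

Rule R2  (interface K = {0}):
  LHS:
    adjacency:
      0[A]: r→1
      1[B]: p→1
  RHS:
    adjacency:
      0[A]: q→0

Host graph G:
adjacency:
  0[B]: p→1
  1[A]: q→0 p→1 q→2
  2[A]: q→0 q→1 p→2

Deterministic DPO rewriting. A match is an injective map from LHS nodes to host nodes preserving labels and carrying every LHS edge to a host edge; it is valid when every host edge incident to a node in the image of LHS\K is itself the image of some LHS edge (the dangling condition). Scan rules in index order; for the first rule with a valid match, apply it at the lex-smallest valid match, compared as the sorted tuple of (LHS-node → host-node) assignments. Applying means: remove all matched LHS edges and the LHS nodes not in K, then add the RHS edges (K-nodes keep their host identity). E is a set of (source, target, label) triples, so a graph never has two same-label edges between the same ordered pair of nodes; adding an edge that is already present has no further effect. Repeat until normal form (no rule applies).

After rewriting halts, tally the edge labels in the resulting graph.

[0] host  ⇒  3 nodes, 7 edges  {0-p->1 1-q->0 1-p->1 1-q->2 2-q->0 2-q->1 2-p->2}
[1] R0 @ {0↦1, 1↦0, 2↦2}  ⇒  3 nodes, 5 edges  {0-p->1 1-q->0 1-p->1 2-q->1 2-p->2}
[2] R0 @ {0↦2, 1↦0, 2↦1}  ⇒  3 nodes, 3 edges  {0-p->1 1-p->1 2-p->2}
[3] R1 @ {0↦1, 1↦2}  ⇒  3 nodes, 1 edges  {0-p->1}
halt: no rule applies after step 3
NF edges: [(0, 1, 'p')]

Answer: p:1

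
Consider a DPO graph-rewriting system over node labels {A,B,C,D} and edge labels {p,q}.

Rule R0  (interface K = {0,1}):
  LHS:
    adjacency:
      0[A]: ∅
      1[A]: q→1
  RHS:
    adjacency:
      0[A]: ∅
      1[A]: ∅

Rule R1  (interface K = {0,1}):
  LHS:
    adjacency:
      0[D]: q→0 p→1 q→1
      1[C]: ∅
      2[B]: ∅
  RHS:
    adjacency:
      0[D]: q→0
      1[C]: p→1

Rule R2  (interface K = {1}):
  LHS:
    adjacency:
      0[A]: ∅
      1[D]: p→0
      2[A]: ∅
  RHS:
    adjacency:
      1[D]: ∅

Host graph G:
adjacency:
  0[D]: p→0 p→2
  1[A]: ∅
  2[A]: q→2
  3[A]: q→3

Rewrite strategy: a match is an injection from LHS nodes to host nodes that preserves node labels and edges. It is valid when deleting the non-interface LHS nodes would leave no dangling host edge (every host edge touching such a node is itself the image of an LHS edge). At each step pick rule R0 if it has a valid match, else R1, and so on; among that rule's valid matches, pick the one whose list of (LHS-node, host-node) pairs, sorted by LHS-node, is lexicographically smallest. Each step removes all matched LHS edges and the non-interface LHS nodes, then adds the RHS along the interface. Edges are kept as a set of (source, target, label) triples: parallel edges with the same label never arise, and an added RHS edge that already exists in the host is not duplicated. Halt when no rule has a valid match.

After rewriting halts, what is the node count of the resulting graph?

Answer: 2

Derivation:
start.  V:4 E:4  edges: 0-p->0 0-p->2 2-q->2 3-q->3
1. fire R0 via {0↦1, 1↦2}  →  V:4 E:3  edges: 0-p->0 0-p->2 3-q->3
2. fire R0 via {0↦1, 1↦3}  →  V:4 E:2  edges: 0-p->0 0-p->2
3. fire R2 via {0↦2, 1↦0, 2↦1}  →  V:2 E:1  edges: 0-p->0
halt: no rule applies after step 3
NF nodes: {0:D, 3:A}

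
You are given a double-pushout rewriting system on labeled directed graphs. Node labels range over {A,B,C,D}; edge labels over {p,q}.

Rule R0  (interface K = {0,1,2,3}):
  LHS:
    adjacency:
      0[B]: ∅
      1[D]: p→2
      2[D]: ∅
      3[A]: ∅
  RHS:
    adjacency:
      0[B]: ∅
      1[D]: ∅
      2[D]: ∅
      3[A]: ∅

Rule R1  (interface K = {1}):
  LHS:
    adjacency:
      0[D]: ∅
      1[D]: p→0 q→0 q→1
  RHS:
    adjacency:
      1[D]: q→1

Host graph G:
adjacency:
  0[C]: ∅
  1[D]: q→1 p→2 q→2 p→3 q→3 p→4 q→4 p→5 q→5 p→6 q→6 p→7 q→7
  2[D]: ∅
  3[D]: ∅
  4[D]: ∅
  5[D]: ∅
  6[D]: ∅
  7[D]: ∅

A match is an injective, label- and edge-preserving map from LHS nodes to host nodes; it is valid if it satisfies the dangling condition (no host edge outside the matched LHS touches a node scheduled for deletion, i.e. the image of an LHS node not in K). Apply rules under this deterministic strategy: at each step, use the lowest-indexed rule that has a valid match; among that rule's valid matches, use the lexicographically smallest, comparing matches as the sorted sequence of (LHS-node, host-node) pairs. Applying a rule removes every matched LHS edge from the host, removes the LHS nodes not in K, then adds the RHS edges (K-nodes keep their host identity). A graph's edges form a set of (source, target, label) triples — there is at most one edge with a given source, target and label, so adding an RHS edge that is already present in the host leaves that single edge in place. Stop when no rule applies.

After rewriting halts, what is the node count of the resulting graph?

Answer: 2

Derivation:
initial: |V|=8 |E|=13  E = 1-q->1 1-p->2 1-q->2 1-p->3 1-q->3 1-p->4 1-q->4 1-p->5 1-q->5 1-p->6 1-q->6 1-p->7 1-q->7
step 1: apply R1 at {0↦2, 1↦1}  → |V|=7 |E|=11  E = 1-q->1 1-p->3 1-q->3 1-p->4 1-q->4 1-p->5 1-q->5 1-p->6 1-q->6 1-p->7 1-q->7
step 2: apply R1 at {0↦3, 1↦1}  → |V|=6 |E|=9  E = 1-q->1 1-p->4 1-q->4 1-p->5 1-q->5 1-p->6 1-q->6 1-p->7 1-q->7
step 3: apply R1 at {0↦4, 1↦1}  → |V|=5 |E|=7  E = 1-q->1 1-p->5 1-q->5 1-p->6 1-q->6 1-p->7 1-q->7
step 4: apply R1 at {0↦5, 1↦1}  → |V|=4 |E|=5  E = 1-q->1 1-p->6 1-q->6 1-p->7 1-q->7
step 5: apply R1 at {0↦6, 1↦1}  → |V|=3 |E|=3  E = 1-q->1 1-p->7 1-q->7
step 6: apply R1 at {0↦7, 1↦1}  → |V|=2 |E|=1  E = 1-q->1
final graph: no rule applies after step 6
NF nodes: {0:C, 1:D}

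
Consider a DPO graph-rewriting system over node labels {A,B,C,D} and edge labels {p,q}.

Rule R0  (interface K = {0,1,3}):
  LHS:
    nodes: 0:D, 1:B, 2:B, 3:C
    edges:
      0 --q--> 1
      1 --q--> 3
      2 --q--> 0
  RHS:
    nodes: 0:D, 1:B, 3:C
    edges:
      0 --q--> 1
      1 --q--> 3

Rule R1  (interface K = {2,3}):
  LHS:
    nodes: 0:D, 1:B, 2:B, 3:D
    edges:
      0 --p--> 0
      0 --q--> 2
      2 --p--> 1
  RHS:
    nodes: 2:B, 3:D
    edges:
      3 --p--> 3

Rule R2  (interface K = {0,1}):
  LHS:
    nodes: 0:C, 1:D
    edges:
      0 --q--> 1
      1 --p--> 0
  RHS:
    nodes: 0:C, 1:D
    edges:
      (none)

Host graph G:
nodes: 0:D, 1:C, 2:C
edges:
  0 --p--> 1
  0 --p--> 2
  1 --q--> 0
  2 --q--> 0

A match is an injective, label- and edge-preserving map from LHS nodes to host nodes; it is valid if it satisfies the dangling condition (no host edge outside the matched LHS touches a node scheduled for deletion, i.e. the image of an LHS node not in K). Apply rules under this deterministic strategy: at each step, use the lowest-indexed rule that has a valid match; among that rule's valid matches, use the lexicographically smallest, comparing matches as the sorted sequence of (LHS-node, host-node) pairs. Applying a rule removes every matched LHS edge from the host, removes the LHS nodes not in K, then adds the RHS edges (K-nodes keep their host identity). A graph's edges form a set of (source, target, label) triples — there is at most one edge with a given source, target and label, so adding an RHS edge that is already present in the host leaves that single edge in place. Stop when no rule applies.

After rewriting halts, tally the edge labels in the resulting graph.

Answer: (no edges)

Rewrite trace:
initial: |V|=3 |E|=4  E = 0-p->1 0-p->2 1-q->0 2-q->0
step 1: apply R2 at {0↦1, 1↦0}  → |V|=3 |E|=2  E = 0-p->2 2-q->0
step 2: apply R2 at {0↦2, 1↦0}  → |V|=3 |E|=0  E = ∅
halt: no rule applies after step 2
NF edges: []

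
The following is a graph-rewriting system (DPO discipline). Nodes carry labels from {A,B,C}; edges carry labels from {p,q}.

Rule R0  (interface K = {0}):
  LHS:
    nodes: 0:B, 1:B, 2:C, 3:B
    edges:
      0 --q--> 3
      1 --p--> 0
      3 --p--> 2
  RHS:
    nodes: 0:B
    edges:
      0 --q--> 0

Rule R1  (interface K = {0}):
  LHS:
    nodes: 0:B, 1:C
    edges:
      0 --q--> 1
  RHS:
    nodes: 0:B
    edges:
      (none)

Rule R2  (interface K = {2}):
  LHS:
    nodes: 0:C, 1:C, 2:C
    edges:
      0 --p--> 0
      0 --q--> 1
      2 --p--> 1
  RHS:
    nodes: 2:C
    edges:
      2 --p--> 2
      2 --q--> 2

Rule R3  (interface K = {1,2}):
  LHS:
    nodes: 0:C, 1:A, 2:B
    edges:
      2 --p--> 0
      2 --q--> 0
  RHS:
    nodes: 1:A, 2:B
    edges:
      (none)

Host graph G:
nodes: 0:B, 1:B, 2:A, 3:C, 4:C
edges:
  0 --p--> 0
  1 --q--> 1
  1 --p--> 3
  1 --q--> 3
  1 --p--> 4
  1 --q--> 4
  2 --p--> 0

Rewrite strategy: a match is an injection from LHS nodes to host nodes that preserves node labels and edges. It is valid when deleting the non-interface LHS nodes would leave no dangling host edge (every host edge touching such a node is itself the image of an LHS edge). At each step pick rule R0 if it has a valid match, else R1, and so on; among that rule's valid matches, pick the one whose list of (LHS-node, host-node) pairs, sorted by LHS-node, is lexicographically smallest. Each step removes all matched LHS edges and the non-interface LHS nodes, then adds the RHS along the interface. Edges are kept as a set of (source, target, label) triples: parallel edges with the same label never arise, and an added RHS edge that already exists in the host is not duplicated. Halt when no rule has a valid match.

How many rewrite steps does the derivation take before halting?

start.  V:5 E:7  edges: 0-p->0 1-q->1 1-p->3 1-q->3 1-p->4 1-q->4 2-p->0
1. fire R3 via {0↦3, 1↦2, 2↦1}  →  V:4 E:5  edges: 0-p->0 1-q->1 1-p->4 1-q->4 2-p->0
2. fire R3 via {0↦4, 1↦2, 2↦1}  →  V:3 E:3  edges: 0-p->0 1-q->1 2-p->0
normal form: no rule applies after step 2

Answer: 2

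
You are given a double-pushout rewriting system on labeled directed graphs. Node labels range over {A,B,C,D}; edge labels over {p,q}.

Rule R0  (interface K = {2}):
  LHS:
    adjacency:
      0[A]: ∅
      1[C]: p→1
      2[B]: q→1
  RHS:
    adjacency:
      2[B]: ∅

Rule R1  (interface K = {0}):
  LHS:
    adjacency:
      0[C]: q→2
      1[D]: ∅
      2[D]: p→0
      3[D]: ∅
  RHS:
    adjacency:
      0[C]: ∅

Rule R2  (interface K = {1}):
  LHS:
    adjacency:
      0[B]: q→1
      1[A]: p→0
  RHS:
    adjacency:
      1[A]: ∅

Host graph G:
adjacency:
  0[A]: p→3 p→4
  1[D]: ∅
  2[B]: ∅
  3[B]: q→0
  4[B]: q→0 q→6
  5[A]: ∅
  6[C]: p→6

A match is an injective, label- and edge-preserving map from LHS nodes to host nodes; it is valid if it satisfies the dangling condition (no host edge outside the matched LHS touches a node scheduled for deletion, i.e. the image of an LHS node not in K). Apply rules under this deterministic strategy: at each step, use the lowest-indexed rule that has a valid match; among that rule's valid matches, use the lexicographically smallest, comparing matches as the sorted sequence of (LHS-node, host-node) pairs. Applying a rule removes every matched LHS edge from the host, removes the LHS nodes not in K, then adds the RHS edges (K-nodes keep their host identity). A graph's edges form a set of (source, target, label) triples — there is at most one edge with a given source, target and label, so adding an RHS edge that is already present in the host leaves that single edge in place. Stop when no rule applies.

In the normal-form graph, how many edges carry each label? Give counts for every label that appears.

initial: |V|=7 |E|=6  E = 0-p->3 0-p->4 3-q->0 4-q->0 4-q->6 6-p->6
step 1: apply R0 at {0↦5, 1↦6, 2↦4}  → |V|=5 |E|=4  E = 0-p->3 0-p->4 3-q->0 4-q->0
step 2: apply R2 at {0↦3, 1↦0}  → |V|=4 |E|=2  E = 0-p->4 4-q->0
step 3: apply R2 at {0↦4, 1↦0}  → |V|=3 |E|=0  E = ∅
final graph: no rule applies after step 3
NF edges: []

Answer: (no edges)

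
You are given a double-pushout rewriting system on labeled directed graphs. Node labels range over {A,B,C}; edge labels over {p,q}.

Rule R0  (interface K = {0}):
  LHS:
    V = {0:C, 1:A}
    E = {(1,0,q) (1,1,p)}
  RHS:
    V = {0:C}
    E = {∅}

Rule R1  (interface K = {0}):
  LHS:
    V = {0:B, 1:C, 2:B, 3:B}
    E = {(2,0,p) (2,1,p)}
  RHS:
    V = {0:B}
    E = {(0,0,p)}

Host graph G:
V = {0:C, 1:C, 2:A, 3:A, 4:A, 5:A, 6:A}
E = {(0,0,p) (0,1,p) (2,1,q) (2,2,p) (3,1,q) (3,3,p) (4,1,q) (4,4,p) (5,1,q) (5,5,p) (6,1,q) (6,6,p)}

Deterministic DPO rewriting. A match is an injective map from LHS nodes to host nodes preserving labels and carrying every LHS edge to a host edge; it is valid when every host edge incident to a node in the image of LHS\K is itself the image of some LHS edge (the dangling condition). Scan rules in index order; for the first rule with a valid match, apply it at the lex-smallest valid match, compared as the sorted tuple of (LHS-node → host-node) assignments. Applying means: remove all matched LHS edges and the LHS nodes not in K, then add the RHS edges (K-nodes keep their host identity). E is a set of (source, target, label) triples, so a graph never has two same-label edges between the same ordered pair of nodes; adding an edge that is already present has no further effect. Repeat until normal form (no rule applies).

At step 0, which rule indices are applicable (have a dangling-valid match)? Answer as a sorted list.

R0: 5 valid matches — {0↦1, 1↦2}, {0↦1, 1↦3}, {0↦1, 1↦4} (+2 more)
R1: no valid match — LHS pattern not found

Answer: [R0]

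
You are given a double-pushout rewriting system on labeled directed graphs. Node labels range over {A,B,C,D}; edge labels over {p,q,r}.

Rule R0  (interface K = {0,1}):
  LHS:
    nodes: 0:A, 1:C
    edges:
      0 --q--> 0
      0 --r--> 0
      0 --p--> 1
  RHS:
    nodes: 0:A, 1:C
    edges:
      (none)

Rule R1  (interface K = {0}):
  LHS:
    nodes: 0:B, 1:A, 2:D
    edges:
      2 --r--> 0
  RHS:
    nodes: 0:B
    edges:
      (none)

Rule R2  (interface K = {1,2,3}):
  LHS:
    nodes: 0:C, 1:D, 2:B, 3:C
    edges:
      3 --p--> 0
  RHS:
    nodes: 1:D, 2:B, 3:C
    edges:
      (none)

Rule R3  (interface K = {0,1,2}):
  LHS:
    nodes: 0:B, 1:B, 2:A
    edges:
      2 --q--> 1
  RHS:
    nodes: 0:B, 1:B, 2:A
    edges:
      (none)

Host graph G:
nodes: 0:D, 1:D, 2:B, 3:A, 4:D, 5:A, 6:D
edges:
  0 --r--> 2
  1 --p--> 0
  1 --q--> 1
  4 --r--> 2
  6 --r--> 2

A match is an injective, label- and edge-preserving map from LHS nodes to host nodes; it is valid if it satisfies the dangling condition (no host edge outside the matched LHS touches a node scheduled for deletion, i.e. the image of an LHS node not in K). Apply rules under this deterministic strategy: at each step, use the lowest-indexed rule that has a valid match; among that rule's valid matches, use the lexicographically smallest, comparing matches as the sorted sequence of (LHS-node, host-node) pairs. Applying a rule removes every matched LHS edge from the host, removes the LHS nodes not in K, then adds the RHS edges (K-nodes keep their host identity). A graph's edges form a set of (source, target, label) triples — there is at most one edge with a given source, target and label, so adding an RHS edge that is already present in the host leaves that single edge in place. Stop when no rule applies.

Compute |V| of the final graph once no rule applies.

start.  V:7 E:5  edges: 0-r->2 1-p->0 1-q->1 4-r->2 6-r->2
1. fire R1 via {0↦2, 1↦3, 2↦4}  →  V:5 E:4  edges: 0-r->2 1-p->0 1-q->1 6-r->2
2. fire R1 via {0↦2, 1↦5, 2↦6}  →  V:3 E:3  edges: 0-r->2 1-p->0 1-q->1
final graph: no rule applies after step 2
NF nodes: {0:D, 1:D, 2:B}

Answer: 3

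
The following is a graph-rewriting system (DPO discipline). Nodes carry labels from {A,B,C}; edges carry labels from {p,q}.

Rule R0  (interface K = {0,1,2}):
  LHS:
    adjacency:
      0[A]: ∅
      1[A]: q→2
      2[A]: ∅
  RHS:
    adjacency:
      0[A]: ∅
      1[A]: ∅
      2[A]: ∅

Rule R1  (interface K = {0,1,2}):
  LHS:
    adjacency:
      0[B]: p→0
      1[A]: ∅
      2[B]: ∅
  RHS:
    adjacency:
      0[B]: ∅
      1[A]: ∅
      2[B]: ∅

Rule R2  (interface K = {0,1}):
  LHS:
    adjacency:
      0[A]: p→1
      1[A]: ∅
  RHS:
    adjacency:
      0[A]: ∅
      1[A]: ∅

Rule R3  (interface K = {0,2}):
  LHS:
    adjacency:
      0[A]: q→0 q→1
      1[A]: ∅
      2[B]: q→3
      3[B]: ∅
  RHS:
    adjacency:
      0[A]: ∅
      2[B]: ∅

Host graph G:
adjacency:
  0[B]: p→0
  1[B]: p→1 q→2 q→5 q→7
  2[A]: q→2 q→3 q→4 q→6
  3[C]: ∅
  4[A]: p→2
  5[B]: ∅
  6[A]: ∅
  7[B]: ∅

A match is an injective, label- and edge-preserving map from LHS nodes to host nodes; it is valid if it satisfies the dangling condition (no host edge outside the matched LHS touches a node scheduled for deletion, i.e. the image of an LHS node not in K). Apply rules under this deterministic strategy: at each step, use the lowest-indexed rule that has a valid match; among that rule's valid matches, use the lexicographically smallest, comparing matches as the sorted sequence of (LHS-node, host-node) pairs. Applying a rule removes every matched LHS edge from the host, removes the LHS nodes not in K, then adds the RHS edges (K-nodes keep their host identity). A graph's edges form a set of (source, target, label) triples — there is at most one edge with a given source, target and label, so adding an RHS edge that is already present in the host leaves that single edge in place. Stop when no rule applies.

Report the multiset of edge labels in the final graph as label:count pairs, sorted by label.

start.  V:8 E:10  edges: 0-p->0 1-p->1 1-q->2 1-q->5 1-q->7 2-q->2 2-q->3 2-q->4 2-q->6 4-p->2
1. fire R0 via {0↦4, 1↦2, 2↦6}  →  V:8 E:9  edges: 0-p->0 1-p->1 1-q->2 1-q->5 1-q->7 2-q->2 2-q->3 2-q->4 4-p->2
2. fire R0 via {0↦6, 1↦2, 2↦4}  →  V:8 E:8  edges: 0-p->0 1-p->1 1-q->2 1-q->5 1-q->7 2-q->2 2-q->3 4-p->2
3. fire R1 via {0↦0, 1↦2, 2↦1}  →  V:8 E:7  edges: 1-p->1 1-q->2 1-q->5 1-q->7 2-q->2 2-q->3 4-p->2
4. fire R1 via {0↦1, 1↦2, 2↦0}  →  V:8 E:6  edges: 1-q->2 1-q->5 1-q->7 2-q->2 2-q->3 4-p->2
5. fire R2 via {0↦4, 1↦2}  →  V:8 E:5  edges: 1-q->2 1-q->5 1-q->7 2-q->2 2-q->3
normal form: no rule applies after step 5
NF edges: [(1, 2, 'q'), (1, 5, 'q'), (1, 7, 'q'), (2, 2, 'q'), (2, 3, 'q')]

Answer: q:5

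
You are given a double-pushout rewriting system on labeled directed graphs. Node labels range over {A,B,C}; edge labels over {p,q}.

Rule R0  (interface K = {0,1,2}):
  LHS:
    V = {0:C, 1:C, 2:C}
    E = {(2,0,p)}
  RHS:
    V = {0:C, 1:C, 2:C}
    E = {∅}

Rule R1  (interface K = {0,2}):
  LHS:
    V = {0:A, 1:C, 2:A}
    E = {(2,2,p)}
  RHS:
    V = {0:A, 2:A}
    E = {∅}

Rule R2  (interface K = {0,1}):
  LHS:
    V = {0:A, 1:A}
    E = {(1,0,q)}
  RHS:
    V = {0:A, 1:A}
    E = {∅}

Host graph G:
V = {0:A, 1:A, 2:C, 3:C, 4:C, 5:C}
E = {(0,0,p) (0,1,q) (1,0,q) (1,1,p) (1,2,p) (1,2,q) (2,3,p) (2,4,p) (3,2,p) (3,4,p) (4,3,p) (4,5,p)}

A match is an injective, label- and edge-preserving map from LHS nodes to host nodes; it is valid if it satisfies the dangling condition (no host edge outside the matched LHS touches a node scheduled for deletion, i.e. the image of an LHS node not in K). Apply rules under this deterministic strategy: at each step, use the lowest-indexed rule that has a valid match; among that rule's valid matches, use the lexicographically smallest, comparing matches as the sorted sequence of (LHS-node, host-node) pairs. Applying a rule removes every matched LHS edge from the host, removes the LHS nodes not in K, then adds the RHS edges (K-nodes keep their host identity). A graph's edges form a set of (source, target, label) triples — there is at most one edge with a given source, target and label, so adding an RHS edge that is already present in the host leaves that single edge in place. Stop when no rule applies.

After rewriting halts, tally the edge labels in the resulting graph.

Answer: p:1 q:1

Steps:
[0] host  ⇒  6 nodes, 12 edges  {0-p->0 0-q->1 1-q->0 1-p->1 1-p->2 1-q->2 2-p->3 2-p->4 3-p->2 3-p->4 4-p->3 4-p->5}
[1] R0 @ {0↦2, 1↦4, 2↦3}  ⇒  6 nodes, 11 edges  {0-p->0 0-q->1 1-q->0 1-p->1 1-p->2 1-q->2 2-p->3 2-p->4 3-p->4 4-p->3 4-p->5}
[2] R0 @ {0↦3, 1↦2, 2↦4}  ⇒  6 nodes, 10 edges  {0-p->0 0-q->1 1-q->0 1-p->1 1-p->2 1-q->2 2-p->3 2-p->4 3-p->4 4-p->5}
[3] R0 @ {0↦3, 1↦4, 2↦2}  ⇒  6 nodes, 9 edges  {0-p->0 0-q->1 1-q->0 1-p->1 1-p->2 1-q->2 2-p->4 3-p->4 4-p->5}
[4] R0 @ {0↦4, 1↦2, 2↦3}  ⇒  6 nodes, 8 edges  {0-p->0 0-q->1 1-q->0 1-p->1 1-p->2 1-q->2 2-p->4 4-p->5}
[5] R0 @ {0↦4, 1↦3, 2↦2}  ⇒  6 nodes, 7 edges  {0-p->0 0-q->1 1-q->0 1-p->1 1-p->2 1-q->2 4-p->5}
[6] R0 @ {0↦5, 1↦2, 2↦4}  ⇒  6 nodes, 6 edges  {0-p->0 0-q->1 1-q->0 1-p->1 1-p->2 1-q->2}
[7] R1 @ {0↦0, 1↦3, 2↦1}  ⇒  5 nodes, 5 edges  {0-p->0 0-q->1 1-q->0 1-p->2 1-q->2}
[8] R1 @ {0↦1, 1↦4, 2↦0}  ⇒  4 nodes, 4 edges  {0-q->1 1-q->0 1-p->2 1-q->2}
[9] R2 @ {0↦0, 1↦1}  ⇒  4 nodes, 3 edges  {0-q->1 1-p->2 1-q->2}
[10] R2 @ {0↦1, 1↦0}  ⇒  4 nodes, 2 edges  {1-p->2 1-q->2}
normal form: no rule applies after step 10
NF edges: [(1, 2, 'p'), (1, 2, 'q')]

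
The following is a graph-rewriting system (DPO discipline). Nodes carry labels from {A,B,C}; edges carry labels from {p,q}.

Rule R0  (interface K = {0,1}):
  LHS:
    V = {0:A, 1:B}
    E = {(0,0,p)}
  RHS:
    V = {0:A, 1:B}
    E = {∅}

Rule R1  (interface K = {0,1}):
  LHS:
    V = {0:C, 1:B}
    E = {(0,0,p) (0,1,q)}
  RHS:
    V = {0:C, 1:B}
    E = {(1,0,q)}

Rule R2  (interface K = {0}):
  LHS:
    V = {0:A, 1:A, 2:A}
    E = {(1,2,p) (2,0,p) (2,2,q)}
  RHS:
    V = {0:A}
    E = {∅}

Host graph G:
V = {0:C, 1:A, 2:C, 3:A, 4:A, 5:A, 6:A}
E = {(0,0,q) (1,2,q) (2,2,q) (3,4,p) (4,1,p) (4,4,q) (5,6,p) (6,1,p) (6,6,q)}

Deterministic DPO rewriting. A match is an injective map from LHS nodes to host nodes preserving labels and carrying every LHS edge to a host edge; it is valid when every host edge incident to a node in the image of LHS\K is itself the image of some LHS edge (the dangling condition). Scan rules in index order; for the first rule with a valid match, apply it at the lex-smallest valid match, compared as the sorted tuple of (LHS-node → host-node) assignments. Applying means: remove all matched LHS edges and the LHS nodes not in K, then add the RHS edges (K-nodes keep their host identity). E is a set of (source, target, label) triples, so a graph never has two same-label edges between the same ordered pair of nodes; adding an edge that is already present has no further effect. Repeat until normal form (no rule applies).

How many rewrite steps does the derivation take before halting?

Answer: 2

Rewrite trace:
[0] host  ⇒  7 nodes, 9 edges  {0-q->0 1-q->2 2-q->2 3-p->4 4-p->1 4-q->4 5-p->6 6-p->1 6-q->6}
[1] R2 @ {0↦1, 1↦3, 2↦4}  ⇒  5 nodes, 6 edges  {0-q->0 1-q->2 2-q->2 5-p->6 6-p->1 6-q->6}
[2] R2 @ {0↦1, 1↦5, 2↦6}  ⇒  3 nodes, 3 edges  {0-q->0 1-q->2 2-q->2}
normal form: no rule applies after step 2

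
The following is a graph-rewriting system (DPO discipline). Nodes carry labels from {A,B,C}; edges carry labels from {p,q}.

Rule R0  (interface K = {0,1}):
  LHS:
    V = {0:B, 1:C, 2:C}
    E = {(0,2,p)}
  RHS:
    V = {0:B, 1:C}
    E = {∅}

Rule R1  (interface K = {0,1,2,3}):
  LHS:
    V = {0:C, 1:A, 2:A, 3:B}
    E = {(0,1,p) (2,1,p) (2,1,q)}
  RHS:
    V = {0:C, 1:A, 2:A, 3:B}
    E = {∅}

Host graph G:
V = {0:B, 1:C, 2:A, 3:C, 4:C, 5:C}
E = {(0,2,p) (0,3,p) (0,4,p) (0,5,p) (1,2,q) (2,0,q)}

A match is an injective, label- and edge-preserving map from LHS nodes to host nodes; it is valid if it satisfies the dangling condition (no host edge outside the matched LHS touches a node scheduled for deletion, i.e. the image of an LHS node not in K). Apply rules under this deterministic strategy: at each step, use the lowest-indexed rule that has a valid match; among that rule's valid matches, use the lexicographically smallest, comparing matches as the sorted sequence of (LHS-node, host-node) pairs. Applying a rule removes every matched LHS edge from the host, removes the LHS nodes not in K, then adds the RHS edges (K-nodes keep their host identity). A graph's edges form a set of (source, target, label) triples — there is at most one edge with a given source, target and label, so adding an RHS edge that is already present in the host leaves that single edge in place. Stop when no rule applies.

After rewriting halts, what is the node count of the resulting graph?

start.  V:6 E:6  edges: 0-p->2 0-p->3 0-p->4 0-p->5 1-q->2 2-q->0
1. fire R0 via {0↦0, 1↦1, 2↦3}  →  V:5 E:5  edges: 0-p->2 0-p->4 0-p->5 1-q->2 2-q->0
2. fire R0 via {0↦0, 1↦1, 2↦4}  →  V:4 E:4  edges: 0-p->2 0-p->5 1-q->2 2-q->0
3. fire R0 via {0↦0, 1↦1, 2↦5}  →  V:3 E:3  edges: 0-p->2 1-q->2 2-q->0
normal form: no rule applies after step 3
NF nodes: {0:B, 1:C, 2:A}

Answer: 3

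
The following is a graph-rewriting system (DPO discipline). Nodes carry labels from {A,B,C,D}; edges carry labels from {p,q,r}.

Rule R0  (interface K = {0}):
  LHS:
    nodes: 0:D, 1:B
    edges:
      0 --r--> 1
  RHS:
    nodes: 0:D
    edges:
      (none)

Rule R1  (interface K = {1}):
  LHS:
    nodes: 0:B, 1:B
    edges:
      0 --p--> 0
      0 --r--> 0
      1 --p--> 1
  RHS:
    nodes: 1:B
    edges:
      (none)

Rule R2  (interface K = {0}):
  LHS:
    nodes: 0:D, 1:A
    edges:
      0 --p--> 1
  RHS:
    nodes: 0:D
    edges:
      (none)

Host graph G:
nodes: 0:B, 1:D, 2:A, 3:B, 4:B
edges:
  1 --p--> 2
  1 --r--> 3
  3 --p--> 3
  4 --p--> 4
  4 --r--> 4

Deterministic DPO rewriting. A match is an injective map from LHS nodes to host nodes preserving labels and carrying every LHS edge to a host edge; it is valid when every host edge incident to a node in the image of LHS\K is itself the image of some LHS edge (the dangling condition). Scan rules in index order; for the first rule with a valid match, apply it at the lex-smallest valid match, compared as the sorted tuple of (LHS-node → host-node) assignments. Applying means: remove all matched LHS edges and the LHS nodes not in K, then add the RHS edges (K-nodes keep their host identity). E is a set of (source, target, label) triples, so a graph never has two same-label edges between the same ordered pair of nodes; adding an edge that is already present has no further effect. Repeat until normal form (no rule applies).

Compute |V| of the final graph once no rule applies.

Answer: 2

Rewrite trace:
initial: |V|=5 |E|=5  E = 1-p->2 1-r->3 3-p->3 4-p->4 4-r->4
step 1: apply R1 at {0↦4, 1↦3}  → |V|=4 |E|=2  E = 1-p->2 1-r->3
step 2: apply R0 at {0↦1, 1↦3}  → |V|=3 |E|=1  E = 1-p->2
step 3: apply R2 at {0↦1, 1↦2}  → |V|=2 |E|=0  E = ∅
normal form: no rule applies after step 3
NF nodes: {0:B, 1:D}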